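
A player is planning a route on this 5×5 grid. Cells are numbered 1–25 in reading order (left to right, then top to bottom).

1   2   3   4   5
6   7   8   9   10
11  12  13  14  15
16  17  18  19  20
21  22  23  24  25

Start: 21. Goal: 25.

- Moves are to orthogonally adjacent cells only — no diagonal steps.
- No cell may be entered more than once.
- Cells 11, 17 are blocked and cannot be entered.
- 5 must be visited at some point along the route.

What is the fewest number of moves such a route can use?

12

Any route passes through 5 somewhere between 21 and 25. Summing Manhattan distances along the two legs (21 → 5 → 25) gives a lower bound of 8 + 4 = 12 moves.
A route of 12 moves achieves this: 21 → 22 → 23 → 18 → 13 → 8 → 3 → 4 → 5 → 10 → 15 → 20 → 25.
Since 12 matches the lower bound, it is optimal.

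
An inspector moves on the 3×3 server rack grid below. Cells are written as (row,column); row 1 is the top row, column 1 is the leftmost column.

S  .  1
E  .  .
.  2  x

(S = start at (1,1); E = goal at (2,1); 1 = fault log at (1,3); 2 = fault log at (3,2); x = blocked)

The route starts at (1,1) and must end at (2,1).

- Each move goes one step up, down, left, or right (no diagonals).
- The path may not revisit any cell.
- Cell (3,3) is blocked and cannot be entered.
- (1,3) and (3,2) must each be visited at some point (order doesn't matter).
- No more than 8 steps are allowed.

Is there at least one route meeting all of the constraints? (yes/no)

yes

One route that works: (1,1) → (1,2) → (1,3) → (2,3) → (2,2) → (3,2) → (3,1) → (2,1).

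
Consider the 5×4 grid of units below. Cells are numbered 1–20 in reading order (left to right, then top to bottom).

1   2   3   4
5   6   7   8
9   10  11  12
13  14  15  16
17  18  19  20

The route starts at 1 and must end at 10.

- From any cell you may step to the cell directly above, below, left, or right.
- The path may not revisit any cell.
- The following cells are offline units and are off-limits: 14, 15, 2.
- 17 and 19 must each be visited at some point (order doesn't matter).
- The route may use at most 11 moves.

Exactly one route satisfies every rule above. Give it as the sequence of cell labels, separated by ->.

The 11-move cap with required stops at 17, 19 leaves no slack for detours.
Route from 1: 4× down (reaching 17), 3× right (reaching 20), 2× up (reaching 12), 2× left (reaching 10) — 11 moves in all.
Check: all required cells visited; 11 ≤ 11 moves.

1 -> 5 -> 9 -> 13 -> 17 -> 18 -> 19 -> 20 -> 16 -> 12 -> 11 -> 10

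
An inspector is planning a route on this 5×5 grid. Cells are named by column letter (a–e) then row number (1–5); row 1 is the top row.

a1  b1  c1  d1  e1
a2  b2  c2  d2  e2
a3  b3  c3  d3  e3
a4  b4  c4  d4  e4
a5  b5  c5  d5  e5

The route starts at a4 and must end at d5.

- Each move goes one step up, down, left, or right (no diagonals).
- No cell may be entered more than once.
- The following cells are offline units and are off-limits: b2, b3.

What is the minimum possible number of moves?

4

The Manhattan distance from a4 to d5 is |4−5| + |1−4| = 4, so at least 4 moves are needed.
A route of 4 moves achieves this: a4 → a5 → b5 → c5 → d5.
Since 4 matches the lower bound, it is optimal.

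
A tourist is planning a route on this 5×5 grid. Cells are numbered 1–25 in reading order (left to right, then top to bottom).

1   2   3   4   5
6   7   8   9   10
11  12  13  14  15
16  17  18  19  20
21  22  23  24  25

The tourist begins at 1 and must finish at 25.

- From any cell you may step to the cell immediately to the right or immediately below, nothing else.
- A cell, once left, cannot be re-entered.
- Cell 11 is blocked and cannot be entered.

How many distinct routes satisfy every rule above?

55

A right/down-only route from 1 to 25 makes exactly 4 down-moves and 4 right-moves in some order.
With no other constraints that would be C(8,4) = 70 routes.
Subtract routes through each blocked cell (inclusion–exclusion for overlaps): − through 11: 15 → 55.
That gives 55 routes.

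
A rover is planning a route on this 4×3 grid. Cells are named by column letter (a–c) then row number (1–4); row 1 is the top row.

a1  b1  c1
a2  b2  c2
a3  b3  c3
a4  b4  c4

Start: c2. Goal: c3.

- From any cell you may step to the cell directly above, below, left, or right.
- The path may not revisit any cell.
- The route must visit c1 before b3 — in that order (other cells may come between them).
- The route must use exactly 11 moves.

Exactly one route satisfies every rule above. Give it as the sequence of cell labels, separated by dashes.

c2 - c1 - b1 - a1 - a2 - b2 - b3 - a3 - a4 - b4 - c4 - c3

The waypoints must appear in the order c1, b3, with no cell reused.
Route from c2: up 1 to c1, left 2 to a1, down 1 to a2, right 1 to b2, down 1 to b3, left 1 to a3, down 1 to a4, right 2 to c4, up 1 to c3 — 11 moves in all.
Check: order respected (c1 at step 1, b3 at step 6); 11 moves as required.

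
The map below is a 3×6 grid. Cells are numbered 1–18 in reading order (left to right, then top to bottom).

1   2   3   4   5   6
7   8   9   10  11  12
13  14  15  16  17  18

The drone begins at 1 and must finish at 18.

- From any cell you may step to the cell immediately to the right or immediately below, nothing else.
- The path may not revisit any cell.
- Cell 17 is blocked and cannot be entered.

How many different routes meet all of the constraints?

A right/down-only route from 1 to 18 makes exactly 2 down-moves and 5 right-moves in some order.
With no other constraints that would be C(7,2) = 21 routes.
Subtract routes through each blocked cell (inclusion–exclusion for overlaps): − through 17: 15 → 6.
That gives 6 routes.

6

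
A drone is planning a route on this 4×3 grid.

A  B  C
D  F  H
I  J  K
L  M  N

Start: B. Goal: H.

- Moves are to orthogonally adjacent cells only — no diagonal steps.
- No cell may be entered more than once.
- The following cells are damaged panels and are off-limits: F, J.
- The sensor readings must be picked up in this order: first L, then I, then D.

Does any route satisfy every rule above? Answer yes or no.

no

Ignoring the required order, 1 revisit-free route from B to H passes through all of L, I, and D; the waypoint orders that occur are D → I → L (1) — never L → I → D.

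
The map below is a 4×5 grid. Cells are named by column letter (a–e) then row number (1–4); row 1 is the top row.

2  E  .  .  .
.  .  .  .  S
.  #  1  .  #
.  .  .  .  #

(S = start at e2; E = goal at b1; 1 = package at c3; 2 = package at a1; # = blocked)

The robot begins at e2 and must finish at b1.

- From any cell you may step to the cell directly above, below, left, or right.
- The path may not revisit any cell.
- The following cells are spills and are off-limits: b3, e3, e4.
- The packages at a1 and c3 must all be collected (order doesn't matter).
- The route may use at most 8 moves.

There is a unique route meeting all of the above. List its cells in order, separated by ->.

e2 -> d2 -> d3 -> c3 -> c2 -> b2 -> a2 -> a1 -> b1

Any route must reach a1 and c3 and still end at b1 within 8 moves, so the order of the required stops is forced.
Route from e2: left 1 to d2, down 1 to d3, left 1 to c3, up 1 to c2, left 2 to a2, up 1 to a1, right 1 to b1 — 8 moves in all.
Check: all required cells visited; 8 ≤ 8 moves.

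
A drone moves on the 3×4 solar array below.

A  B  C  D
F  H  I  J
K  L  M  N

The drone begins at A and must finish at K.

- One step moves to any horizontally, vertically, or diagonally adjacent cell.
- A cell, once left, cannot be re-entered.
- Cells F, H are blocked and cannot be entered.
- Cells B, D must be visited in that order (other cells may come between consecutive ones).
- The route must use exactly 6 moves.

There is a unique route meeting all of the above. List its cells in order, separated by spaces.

A B C D I L K

The waypoints must appear in the order B, D, with no cell reused.
Route from A: 3× right (reaching D), 2× down-left (reaching L), left to K — 6 moves in all.
Check: order respected (B at step 1, D at step 3); 6 moves as required.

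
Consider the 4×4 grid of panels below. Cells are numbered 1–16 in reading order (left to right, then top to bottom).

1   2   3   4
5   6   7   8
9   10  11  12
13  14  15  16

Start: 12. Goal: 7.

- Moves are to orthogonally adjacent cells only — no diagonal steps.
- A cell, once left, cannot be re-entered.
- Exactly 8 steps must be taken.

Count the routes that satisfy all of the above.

19

Need simple routes of exactly 8 moves from 12 to 7 (Manhattan distance 2, so 3 moves are spent on a detour and 3 undoing it).
Branch systematically from the start, pruning whenever the remaining move budget drops below the Manhattan distance to 7 or differs from it in parity. Grouping the completions by first move — via 8: 2; via 16: 7; via 11: 10 — and summing: 2 + 7 + 10 = 19.
That gives 19 routes.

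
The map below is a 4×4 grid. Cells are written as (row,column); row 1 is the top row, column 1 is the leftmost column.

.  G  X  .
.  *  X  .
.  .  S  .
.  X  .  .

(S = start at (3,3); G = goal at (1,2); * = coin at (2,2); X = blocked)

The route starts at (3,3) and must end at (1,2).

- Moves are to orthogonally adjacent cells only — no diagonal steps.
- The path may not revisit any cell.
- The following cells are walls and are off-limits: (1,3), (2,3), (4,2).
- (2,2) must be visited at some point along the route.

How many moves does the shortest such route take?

Any route passes through (2,2) somewhere between (3,3) and (1,2). Summing Manhattan distances along the two legs ((3,3) → (2,2) → (1,2)) gives a lower bound of 2 + 1 = 3 moves.
A route of 3 moves achieves this: (3,3) → (3,2) → (2,2) → (1,2).
Since 3 matches the lower bound, it is optimal.

3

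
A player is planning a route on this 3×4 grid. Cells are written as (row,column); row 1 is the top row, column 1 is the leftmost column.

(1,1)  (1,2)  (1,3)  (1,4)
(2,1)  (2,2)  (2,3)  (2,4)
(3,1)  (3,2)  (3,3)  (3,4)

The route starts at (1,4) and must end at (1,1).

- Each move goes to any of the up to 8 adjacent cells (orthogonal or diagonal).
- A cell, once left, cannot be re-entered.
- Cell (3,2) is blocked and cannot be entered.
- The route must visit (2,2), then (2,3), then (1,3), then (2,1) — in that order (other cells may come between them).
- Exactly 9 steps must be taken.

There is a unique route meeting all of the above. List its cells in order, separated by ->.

The waypoints must appear in the order (2,2), (2,3), (1,3), (2,1), with no cell reused.
Route from (1,4): 2× down (reaching (3,4)), left to (3,3), up-left to (2,2), right to (2,3), up to (1,3), left to (1,2), down-left to (2,1), up to (1,1) — 9 moves in all.
Check: order respected ((2,2) at step 4, (2,3) at step 5, (1,3) at step 6, (2,1) at step 8); 9 moves as required.

(1,4) -> (2,4) -> (3,4) -> (3,3) -> (2,2) -> (2,3) -> (1,3) -> (1,2) -> (2,1) -> (1,1)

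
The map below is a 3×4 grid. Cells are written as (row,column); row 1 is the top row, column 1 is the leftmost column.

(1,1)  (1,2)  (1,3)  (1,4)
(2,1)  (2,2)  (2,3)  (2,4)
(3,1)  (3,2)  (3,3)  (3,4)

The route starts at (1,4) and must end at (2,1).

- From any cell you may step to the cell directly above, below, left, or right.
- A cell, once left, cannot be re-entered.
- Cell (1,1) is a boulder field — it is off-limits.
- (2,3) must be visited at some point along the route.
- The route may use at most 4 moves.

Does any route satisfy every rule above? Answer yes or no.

yes

One route that works: (1,4) → (2,4) → (2,3) → (2,2) → (2,1).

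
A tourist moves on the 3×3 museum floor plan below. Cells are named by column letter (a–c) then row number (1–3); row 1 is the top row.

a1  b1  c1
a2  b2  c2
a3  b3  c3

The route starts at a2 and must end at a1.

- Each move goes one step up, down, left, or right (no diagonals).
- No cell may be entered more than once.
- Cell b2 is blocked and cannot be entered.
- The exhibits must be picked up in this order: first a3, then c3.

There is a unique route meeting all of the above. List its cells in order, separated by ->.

a2 -> a3 -> b3 -> c3 -> c2 -> c1 -> b1 -> a1

The waypoints must appear in the order a3, c3, with no cell reused.
Route from a2: down 1 to a3, right 2 to c3, up 2 to c1, left 2 to a1 — 7 moves in all.
Check: order respected (a3 at step 1, c3 at step 3).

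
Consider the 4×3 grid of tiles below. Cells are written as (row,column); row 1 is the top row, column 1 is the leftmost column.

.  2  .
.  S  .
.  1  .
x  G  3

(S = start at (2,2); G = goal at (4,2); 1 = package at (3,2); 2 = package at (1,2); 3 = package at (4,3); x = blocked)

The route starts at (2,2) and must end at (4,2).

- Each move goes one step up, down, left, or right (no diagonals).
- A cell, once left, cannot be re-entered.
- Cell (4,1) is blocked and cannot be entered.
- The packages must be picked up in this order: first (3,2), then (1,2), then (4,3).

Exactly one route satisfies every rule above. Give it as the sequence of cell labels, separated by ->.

(2,2) -> (3,2) -> (3,1) -> (2,1) -> (1,1) -> (1,2) -> (1,3) -> (2,3) -> (3,3) -> (4,3) -> (4,2)

The waypoints must appear in the order (3,2), (1,2), (4,3), with no cell reused.
Route from (2,2): down to (3,2), left to (3,1), 2× up (reaching (1,1)), 2× right (reaching (1,3)), 3× down (reaching (4,3)), left to (4,2) — 10 moves in all.
Check: order respected (1 at step 1, 2 at step 5, 3 at step 9).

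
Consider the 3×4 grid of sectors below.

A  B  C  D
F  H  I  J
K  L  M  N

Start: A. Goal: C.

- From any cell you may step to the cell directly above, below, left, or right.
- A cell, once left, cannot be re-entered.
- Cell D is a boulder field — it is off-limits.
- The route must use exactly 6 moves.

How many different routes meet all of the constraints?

Need simple routes of exactly 6 moves from A to C (Manhattan distance 2, so 2 moves are spent on a detour and 2 undoing it).
Enumerating: A F K L H B C | A F K L H I C | A F K L M I C | A F H L M I C | A B H L M I C.
That gives 5 routes.

5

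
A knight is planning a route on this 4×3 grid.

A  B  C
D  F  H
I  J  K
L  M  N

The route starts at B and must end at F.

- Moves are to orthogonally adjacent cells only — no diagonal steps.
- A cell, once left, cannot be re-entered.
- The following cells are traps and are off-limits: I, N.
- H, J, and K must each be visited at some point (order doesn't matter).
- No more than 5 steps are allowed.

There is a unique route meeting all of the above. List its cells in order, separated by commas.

The budget equals the shortest possible length, so every move has to be on a shortest route through the required cells.
Route from B: right 1 to C, down 2 to K, left 1 to J, up 1 to F — 5 moves in all.
Check: all required cells visited; 5 ≤ 5 moves.

B, C, H, K, J, F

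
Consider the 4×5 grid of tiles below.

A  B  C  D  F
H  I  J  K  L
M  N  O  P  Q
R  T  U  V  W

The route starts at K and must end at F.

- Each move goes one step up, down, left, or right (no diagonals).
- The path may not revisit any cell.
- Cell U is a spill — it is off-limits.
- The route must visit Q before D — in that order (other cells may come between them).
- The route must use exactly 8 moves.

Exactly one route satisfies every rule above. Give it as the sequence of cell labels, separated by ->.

K -> L -> Q -> P -> O -> J -> C -> D -> F

The waypoints must appear in the order Q, D, with no cell reused.
Route from K: right to L, down to Q, 2× left (reaching O), 2× up (reaching C), 2× right (reaching F) — 8 moves in all.
Check: order respected (Q at step 2, D at step 7); 8 moves as required.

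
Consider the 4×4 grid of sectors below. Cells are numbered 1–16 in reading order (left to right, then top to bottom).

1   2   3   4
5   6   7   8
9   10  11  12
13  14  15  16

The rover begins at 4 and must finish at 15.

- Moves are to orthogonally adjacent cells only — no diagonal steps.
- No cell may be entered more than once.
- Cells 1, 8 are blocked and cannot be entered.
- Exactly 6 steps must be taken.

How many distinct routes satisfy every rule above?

Need simple routes of exactly 6 moves from 4 to 15 (Manhattan distance 4, so 1 moves are spent on a detour and 1 undoing it).
Enumerating: 4 3 7 11 10 14 15 | 4 3 7 11 12 16 15 | 4 3 7 6 10 14 15 | 4 3 7 6 10 11 15 | 4 3 2 6 10 14 15 | 4 3 2 6 10 11 15 | 4 3 2 6 7 11 15.
That gives 7 routes.

7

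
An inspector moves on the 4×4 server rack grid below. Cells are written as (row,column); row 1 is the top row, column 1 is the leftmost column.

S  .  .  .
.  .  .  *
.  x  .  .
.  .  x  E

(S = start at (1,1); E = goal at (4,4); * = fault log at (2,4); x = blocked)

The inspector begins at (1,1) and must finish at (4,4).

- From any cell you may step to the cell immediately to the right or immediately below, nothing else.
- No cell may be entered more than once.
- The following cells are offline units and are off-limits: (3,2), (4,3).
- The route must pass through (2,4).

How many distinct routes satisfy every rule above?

A right/down-only route from (1,1) to (4,4) makes exactly 3 down-moves and 3 right-moves in some order.
With no other constraints that would be C(6,3) = 20 routes.
Split at (2,4) and multiply the segment counts (each segment already excludes blocked cells): (1,1)→(2,4): 4; (2,4)→(4,4): 1; product = 4.
That gives 4 routes.

4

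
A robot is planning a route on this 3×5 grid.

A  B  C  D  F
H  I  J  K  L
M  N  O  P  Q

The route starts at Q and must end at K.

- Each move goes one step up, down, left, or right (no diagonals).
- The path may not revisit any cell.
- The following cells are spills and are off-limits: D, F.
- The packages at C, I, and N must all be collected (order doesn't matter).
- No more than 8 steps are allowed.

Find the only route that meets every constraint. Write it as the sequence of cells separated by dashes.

The 8-move cap with required stops at C, I, N leaves no slack for detours.
Route from Q: 3× left (reaching N), 2× up (reaching B), right to C, down to J, right to K — 8 moves in all.
Check: all required cells visited; 8 ≤ 8 moves.

Q - P - O - N - I - B - C - J - K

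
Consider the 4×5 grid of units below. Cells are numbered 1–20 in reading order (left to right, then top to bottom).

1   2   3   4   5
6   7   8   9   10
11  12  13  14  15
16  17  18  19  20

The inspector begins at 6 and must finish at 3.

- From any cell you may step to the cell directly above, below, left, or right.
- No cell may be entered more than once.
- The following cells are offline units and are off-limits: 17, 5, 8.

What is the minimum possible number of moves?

3

The Manhattan distance from 6 to 3 is |2−1| + |1−3| = 3, so at least 3 moves are needed.
A route of 3 moves achieves this: 6 → 1 → 2 → 3.
Since 3 matches the lower bound, it is optimal.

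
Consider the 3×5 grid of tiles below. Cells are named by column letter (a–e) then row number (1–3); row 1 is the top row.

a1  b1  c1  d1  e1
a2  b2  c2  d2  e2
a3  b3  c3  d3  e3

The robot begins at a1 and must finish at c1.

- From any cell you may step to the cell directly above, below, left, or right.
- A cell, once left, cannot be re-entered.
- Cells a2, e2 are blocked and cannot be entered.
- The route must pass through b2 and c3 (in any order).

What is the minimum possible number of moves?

6

Any route passes through b2 and c3 in some order between a1 and c1. Summing Manhattan distances along each leg and taking the cheapest ordering (a1 → b2 → c3 → c1) gives a lower bound of 2 + 2 + 2 = 6 moves.
A route of 6 moves achieves this: a1 → b1 → b2 → b3 → c3 → c2 → c1.
Since 6 matches the lower bound, it is optimal.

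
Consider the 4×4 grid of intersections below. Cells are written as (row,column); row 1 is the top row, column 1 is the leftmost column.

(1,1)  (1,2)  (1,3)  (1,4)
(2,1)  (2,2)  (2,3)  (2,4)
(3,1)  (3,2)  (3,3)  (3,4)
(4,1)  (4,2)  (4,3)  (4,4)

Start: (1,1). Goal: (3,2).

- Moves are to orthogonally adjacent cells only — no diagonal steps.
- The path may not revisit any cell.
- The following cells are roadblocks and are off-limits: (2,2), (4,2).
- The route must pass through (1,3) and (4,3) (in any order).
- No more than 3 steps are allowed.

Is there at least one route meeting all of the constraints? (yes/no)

Even ignoring the no-revisit rule, getting from (1,1) to (3,2), taking the cheapest ordering (1,1) → (1,3) → (4,3) → (3,2) needs at least 2 + 3 + 2 = 7 moves (Manhattan distance per leg), which exceeds the 3-move limit.

no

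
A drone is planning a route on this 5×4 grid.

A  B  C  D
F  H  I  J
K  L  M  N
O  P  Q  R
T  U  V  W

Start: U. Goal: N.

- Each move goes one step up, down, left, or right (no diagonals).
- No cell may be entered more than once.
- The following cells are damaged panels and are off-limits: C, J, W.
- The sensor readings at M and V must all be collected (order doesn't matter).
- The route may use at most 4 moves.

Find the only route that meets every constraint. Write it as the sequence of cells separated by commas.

U, V, Q, M, N

The budget equals the shortest possible length, so every move has to be on a shortest route through the required cells.
Route from U: right 1 to V, up 2 to M, right 1 to N — 4 moves in all.
Check: all required cells visited; 4 ≤ 4 moves.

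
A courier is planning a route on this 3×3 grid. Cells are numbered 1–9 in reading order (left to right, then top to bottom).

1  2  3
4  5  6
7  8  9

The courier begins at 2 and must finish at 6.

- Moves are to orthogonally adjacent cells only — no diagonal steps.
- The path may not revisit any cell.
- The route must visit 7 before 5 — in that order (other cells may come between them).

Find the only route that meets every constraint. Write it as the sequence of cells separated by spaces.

2 1 4 7 8 5 6

The waypoints must appear in the order 7, 5, with no cell reused.
Route from 2: left to 1, 2× down (reaching 7), right to 8, up to 5, right to 6 — 6 moves in all.
Check: order respected (7 at step 3, 5 at step 5).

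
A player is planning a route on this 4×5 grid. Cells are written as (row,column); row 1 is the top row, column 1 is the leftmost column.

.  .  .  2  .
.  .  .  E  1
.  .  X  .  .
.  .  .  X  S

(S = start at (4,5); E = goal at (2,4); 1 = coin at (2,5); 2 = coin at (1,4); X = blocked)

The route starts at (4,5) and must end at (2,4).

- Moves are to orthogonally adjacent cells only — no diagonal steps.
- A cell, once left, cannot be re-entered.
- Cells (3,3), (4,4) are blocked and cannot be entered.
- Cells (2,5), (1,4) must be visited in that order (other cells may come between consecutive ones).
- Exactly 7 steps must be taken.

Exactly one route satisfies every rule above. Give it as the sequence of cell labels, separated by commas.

(4,5), (3,5), (2,5), (1,5), (1,4), (1,3), (2,3), (2,4)

The waypoints must appear in the order (2,5), (1,4), with no cell reused.
Route from (4,5): up 3 to (1,5), left 2 to (1,3), down 1 to (2,3), right 1 to (2,4) — 7 moves in all.
Check: order respected (1 at step 2, 2 at step 4); 7 moves as required.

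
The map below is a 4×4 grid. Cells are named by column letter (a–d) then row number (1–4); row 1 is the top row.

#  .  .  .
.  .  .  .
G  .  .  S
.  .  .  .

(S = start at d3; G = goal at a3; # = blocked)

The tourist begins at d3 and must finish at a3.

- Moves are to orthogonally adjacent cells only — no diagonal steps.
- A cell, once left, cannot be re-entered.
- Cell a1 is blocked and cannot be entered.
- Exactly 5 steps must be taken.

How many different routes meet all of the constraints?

12

Need simple routes of exactly 5 moves from d3 to a3 (Manhattan distance 3, so 1 moves are spent on a detour and 1 undoing it).
Branch systematically from the start, pruning whenever the remaining move budget drops below the Manhattan distance to a3 or differs from it in parity. Grouping the completions by first move — via d2: 3; via d4: 3; via c3: 6 — and summing: 3 + 3 + 6 = 12.
That gives 12 routes.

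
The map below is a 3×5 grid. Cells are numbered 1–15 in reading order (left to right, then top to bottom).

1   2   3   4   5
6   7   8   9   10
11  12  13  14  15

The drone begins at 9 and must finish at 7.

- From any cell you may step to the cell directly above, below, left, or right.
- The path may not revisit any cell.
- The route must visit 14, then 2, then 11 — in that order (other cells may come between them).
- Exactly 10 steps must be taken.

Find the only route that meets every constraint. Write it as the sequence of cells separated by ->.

9 -> 14 -> 13 -> 8 -> 3 -> 2 -> 1 -> 6 -> 11 -> 12 -> 7

The waypoints must appear in the order 14, 2, 11, with no cell reused.
Route from 9: down to 14, left to 13, 2× up (reaching 3), 2× left (reaching 1), 2× down (reaching 11), right to 12, up to 7 — 10 moves in all.
Check: order respected (14 at step 1, 2 at step 5, 11 at step 8); 10 moves as required.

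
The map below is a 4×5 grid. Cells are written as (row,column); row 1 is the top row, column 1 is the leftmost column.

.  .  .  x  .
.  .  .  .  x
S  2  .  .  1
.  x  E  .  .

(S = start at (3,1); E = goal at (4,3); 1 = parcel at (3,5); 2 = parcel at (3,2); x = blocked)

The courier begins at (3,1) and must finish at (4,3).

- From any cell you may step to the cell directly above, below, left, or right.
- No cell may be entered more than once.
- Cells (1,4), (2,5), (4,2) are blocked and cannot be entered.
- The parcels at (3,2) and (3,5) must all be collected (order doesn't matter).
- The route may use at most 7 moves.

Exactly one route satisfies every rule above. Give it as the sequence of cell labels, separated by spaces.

The budget equals the shortest possible length, so every move has to be on a shortest route through the required cells.
Route from (3,1): right 4 to (3,5), down 1 to (4,5), left 2 to (4,3) — 7 moves in all.
Check: all required cells visited; 7 ≤ 7 moves.

(3,1) (3,2) (3,3) (3,4) (3,5) (4,5) (4,4) (4,3)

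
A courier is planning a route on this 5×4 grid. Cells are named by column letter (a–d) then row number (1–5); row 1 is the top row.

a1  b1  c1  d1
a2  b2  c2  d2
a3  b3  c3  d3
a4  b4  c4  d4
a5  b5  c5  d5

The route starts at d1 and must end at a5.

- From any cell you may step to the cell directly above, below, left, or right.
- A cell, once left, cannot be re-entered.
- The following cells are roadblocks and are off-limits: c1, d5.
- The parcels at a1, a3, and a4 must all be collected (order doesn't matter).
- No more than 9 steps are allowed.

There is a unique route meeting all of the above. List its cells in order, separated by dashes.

d1 - d2 - c2 - b2 - b1 - a1 - a2 - a3 - a4 - a5

Any route must reach a1, a3, and a4 and still end at a5 within 9 moves, so the order of the required stops is forced.
Route from d1: down 1 to d2, left 2 to b2, up 1 to b1, left 1 to a1, down 4 to a5 — 9 moves in all.
Check: all required cells visited; 9 ≤ 9 moves.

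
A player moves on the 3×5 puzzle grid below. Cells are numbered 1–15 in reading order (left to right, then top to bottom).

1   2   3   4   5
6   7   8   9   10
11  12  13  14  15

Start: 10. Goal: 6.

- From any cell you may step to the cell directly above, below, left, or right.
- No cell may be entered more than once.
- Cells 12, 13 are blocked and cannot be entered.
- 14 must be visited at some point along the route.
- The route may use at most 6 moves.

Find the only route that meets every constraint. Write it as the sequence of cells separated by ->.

The budget equals the shortest possible length, so every move has to be on a shortest route through the required cells.
Route from 10: down to 15, left to 14, up to 9, 3× left (reaching 6) — 6 moves in all.
Check: all required cells visited; 6 ≤ 6 moves.

10 -> 15 -> 14 -> 9 -> 8 -> 7 -> 6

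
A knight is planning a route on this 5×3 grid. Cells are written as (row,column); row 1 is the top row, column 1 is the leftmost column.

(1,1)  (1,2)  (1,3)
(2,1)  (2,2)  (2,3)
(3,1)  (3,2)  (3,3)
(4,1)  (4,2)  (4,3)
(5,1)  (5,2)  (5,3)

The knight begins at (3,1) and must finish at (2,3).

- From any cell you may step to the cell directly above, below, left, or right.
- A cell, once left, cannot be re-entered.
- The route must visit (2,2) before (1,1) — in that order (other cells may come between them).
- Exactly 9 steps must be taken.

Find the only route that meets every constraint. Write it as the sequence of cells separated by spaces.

The waypoints must appear in the order (2,2), (1,1), with no cell reused.
Route from (3,1): down 1 to (4,1), right 1 to (4,2), up 2 to (2,2), left 1 to (2,1), up 1 to (1,1), right 2 to (1,3), down 1 to (2,3) — 9 moves in all.
Check: order respected ((2,2) at step 4, (1,1) at step 6); 9 moves as required.

(3,1) (4,1) (4,2) (3,2) (2,2) (2,1) (1,1) (1,2) (1,3) (2,3)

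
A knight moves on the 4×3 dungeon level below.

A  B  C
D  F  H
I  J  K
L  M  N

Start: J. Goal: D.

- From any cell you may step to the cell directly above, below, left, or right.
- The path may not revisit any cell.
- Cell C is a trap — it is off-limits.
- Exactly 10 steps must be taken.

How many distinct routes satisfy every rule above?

Need simple routes of exactly 10 moves from J to D (Manhattan distance 2, so 4 moves are spent on a detour and 4 undoing it).
Enumerating: J I L M N K H F B A D.
That gives 1 route.

1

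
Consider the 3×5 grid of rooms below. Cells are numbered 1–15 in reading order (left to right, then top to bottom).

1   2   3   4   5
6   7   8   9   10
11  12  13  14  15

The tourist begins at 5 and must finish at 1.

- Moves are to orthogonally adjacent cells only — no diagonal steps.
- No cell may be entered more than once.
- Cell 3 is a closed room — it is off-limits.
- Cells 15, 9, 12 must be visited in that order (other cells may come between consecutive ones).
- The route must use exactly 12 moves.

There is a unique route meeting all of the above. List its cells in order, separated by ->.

5 -> 10 -> 15 -> 14 -> 9 -> 8 -> 13 -> 12 -> 11 -> 6 -> 7 -> 2 -> 1

The waypoints must appear in the order 15, 9, 12, with no cell reused.
Route from 5: down 2 to 15, left 1 to 14, up 1 to 9, left 1 to 8, down 1 to 13, left 2 to 11, up 1 to 6, right 1 to 7, up 1 to 2, left 1 to 1 — 12 moves in all.
Check: order respected (15 at step 2, 9 at step 4, 12 at step 7); 12 moves as required.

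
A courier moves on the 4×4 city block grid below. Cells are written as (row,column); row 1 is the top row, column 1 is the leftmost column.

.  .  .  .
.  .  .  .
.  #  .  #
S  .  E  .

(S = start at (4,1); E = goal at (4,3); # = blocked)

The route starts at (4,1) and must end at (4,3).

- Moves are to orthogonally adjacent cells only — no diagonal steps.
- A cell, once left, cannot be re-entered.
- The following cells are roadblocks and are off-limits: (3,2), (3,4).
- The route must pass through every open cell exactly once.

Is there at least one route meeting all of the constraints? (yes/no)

Cell (4,4) has only one open neighbour but is neither the start nor the goal, so a Hamiltonian route would have to both enter and leave it through the same neighbour — impossible without revisiting.

no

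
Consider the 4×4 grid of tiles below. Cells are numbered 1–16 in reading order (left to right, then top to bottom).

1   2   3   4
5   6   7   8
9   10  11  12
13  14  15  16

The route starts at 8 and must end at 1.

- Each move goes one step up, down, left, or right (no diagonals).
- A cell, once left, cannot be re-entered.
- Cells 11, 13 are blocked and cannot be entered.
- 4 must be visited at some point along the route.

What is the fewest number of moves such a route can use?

Any route passes through 4 somewhere between 8 and 1. Summing Manhattan distances along the two legs (8 → 4 → 1) gives a lower bound of 1 + 3 = 4 moves.
A route of 4 moves achieves this: 8 → 4 → 3 → 2 → 1.
Since 4 matches the lower bound, it is optimal.

4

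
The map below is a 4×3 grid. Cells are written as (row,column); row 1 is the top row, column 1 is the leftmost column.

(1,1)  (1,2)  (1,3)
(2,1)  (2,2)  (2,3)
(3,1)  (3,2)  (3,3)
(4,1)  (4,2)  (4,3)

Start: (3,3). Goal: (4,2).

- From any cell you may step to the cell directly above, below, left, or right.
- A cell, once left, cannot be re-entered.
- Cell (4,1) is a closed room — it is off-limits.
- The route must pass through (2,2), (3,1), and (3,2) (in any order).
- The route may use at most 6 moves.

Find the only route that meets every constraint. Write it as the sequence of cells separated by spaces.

Any route must reach (2,2), (3,1), and (3,2) and still end at (4,2) within 6 moves, so the order of the required stops is forced.
Route from (3,3): up to (2,3), 2× left (reaching (2,1)), down to (3,1), right to (3,2), down to (4,2) — 6 moves in all.
Check: all required cells visited; 6 ≤ 6 moves.

(3,3) (2,3) (2,2) (2,1) (3,1) (3,2) (4,2)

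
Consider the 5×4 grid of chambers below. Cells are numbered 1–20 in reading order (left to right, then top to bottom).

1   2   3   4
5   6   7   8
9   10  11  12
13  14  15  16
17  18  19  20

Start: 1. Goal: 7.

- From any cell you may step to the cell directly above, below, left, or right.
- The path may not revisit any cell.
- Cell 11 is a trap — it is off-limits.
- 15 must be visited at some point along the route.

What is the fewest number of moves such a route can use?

9

Any route passes through 15 somewhere between 1 and 7. Summing Manhattan distances along the two legs (1 → 15 → 7) gives a lower bound of 5 + 2 = 7 moves.
That bound ignores the blocked cells. Measuring each leg by the fewest moves that actually steer around them (1→15: 5; 15→7: 4) raises the lower bound to 9.
A route of 9 moves exists: 1 → 5 → 9 → 13 → 14 → 15 → 16 → 12 → 8 → 7.
Since 9 matches that lower bound, it is optimal.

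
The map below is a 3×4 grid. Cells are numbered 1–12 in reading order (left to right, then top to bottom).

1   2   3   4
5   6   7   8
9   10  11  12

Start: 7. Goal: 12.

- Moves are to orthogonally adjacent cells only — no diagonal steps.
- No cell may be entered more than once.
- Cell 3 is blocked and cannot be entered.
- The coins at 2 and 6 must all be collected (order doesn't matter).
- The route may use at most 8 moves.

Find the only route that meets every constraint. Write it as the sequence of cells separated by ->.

7 -> 6 -> 2 -> 1 -> 5 -> 9 -> 10 -> 11 -> 12

The budget equals the shortest possible length, so every move has to be on a shortest route through the required cells.
Route from 7: left 1 to 6, up 1 to 2, left 1 to 1, down 2 to 9, right 3 to 12 — 8 moves in all.
Check: all required cells visited; 8 ≤ 8 moves.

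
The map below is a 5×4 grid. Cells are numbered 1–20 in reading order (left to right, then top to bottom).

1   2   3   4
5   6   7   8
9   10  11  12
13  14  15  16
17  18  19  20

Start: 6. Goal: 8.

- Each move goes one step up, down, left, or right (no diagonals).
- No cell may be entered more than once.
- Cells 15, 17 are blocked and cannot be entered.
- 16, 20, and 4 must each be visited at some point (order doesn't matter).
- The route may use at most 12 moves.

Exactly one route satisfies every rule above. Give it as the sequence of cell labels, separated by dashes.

6 - 10 - 14 - 18 - 19 - 20 - 16 - 12 - 11 - 7 - 3 - 4 - 8

The 12-move cap with required stops at 16, 20, 4 leaves no slack for detours.
Route from 6: down 3 to 18, right 2 to 20, up 2 to 12, left 1 to 11, up 2 to 3, right 1 to 4, down 1 to 8 — 12 moves in all.
Check: all required cells visited; 12 ≤ 12 moves.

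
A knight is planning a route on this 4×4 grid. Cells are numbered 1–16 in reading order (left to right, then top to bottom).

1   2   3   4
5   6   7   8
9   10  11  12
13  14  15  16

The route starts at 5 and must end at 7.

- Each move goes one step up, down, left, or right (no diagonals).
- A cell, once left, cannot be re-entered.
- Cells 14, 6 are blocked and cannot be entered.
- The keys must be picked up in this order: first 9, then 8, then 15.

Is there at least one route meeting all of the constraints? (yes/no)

Ignoring the required order, 2 revisit-free routes from 5 to 7 pass through all of 9, 8, and 15; the waypoint orders that occur are 9 → 15 → 8 (2) — never 9 → 8 → 15.

no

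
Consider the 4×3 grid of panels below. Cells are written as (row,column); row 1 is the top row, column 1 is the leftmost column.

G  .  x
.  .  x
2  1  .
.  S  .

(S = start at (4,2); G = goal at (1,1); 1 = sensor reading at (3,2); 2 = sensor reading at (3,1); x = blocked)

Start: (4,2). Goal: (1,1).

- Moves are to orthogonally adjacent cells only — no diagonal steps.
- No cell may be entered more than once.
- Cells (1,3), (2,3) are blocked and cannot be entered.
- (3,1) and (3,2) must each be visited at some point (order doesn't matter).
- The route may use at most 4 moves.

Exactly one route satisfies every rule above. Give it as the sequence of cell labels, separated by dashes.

(4,2) - (3,2) - (3,1) - (2,1) - (1,1)

The 4-move cap with required stops at (3,1), (3,2) leaves no slack for detours.
Route from (4,2): up 1 to (3,2), left 1 to (3,1), up 2 to (1,1) — 4 moves in all.
Check: all required cells visited; 4 ≤ 4 moves.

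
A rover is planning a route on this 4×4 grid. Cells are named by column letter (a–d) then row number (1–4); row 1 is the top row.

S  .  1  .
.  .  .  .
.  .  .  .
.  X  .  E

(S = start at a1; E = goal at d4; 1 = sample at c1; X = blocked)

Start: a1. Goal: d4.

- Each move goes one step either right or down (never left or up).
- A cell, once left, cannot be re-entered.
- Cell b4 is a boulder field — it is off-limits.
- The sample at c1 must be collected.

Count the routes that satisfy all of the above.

A right/down-only route from a1 to d4 makes exactly 3 down-moves and 3 right-moves in some order.
With no other constraints that would be C(6,3) = 20 routes.
Split at c1 and multiply the segment counts (each segment already excludes blocked cells): a1→c1: 1; c1→d4: 4; product = 4.
That gives 4 routes.

4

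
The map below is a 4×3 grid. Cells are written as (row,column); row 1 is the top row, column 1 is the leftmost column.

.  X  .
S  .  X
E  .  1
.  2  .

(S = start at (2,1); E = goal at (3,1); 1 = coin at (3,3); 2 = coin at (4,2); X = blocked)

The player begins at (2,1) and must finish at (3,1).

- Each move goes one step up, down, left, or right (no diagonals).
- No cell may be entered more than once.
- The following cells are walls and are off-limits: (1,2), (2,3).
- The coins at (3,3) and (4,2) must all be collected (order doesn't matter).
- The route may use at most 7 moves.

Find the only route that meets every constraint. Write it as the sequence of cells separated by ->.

(2,1) -> (2,2) -> (3,2) -> (3,3) -> (4,3) -> (4,2) -> (4,1) -> (3,1)

The 7-move cap with required stops at (3,3), (4,2) leaves no slack for detours.
Route from (2,1): right 1 to (2,2), down 1 to (3,2), right 1 to (3,3), down 1 to (4,3), left 2 to (4,1), up 1 to (3,1) — 7 moves in all.
Check: all required cells visited; 7 ≤ 7 moves.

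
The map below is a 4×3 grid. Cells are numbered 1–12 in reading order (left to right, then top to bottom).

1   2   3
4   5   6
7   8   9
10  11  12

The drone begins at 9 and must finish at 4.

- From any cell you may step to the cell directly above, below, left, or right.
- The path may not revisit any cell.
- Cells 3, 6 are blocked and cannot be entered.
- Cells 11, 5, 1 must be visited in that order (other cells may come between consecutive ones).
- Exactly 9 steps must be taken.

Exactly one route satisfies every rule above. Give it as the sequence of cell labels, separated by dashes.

9 - 12 - 11 - 10 - 7 - 8 - 5 - 2 - 1 - 4

The waypoints must appear in the order 11, 5, 1, with no cell reused.
Route from 9: down to 12, 2× left (reaching 10), up to 7, right to 8, 2× up (reaching 2), left to 1, down to 4 — 9 moves in all.
Check: order respected (11 at step 2, 5 at step 6, 1 at step 8); 9 moves as required.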